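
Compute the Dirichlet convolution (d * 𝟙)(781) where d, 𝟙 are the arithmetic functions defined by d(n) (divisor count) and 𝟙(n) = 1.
(d * 𝟙)(781) = 9

Divisors of 781: [1, 11, 71, 781]. For each d | 781:
  d = 1: d(1) · 𝟙(781/1) = 1 · 1 = 1
  d = 11: d(11) · 𝟙(781/11) = 2 · 1 = 2
  d = 71: d(71) · 𝟙(781/71) = 2 · 1 = 2
  d = 781: d(781) · 𝟙(781/781) = 4 · 1 = 4
Summing: (d * 𝟙)(781) = 1 + 2 + 2 + 4 = 9.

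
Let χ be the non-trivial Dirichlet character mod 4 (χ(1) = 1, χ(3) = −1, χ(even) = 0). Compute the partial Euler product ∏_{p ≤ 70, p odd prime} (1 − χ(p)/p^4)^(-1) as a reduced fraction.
∏ = 1651066280281380138536686837541579766361280941939967829361597654494040671703/1669523570694536178861740034086625672835197425049896317943747132528787456000

The odd primes p ≤ 70 are [3, 5, 7, 11, 13, 17, 19, 23, 29, 31, 37, 41, 43, 47, 53, 59, 61, 67]. For each, χ(p) = 1 if p ≡ 1 mod 4, χ(p) = −1 if p ≡ 3 mod 4. Taking (1 − χ(p)/p^4)^(-1) = p^4/(p^4 − χ(p)): (1 − (-1)/3^4)^(-1) · (1 − (1)/5^4)^(-1) · (1 − (-1)/7^4)^(-1) · (1 − (-1)/11^4)^(-1) · (1 − (1)/13^4)^(-1) · (1 − (1)/17^4)^(-1) · (1 − (-1)/19^4)^(-1) · (1 − (-1)/23^4)^(-1) · (1 − (1)/29^4)^(-1) · (1 − (-1)/31^4)^(-1) · (1 − (1)/37^4)^(-1) · (1 − (1)/41^4)^(-1) · (1 − (-1)/43^4)^(-1) · (1 − (-1)/47^4)^(-1) · (1 − (1)/53^4)^(-1) · (1 − (-1)/59^4)^(-1) · (1 − (1)/61^4)^(-1) · (1 − (-1)/67^4)^(-1) = 1651066280281380138536686837541579766361280941939967829361597654494040671703/1669523570694536178861740034086625672835197425049896317943747132528787456000.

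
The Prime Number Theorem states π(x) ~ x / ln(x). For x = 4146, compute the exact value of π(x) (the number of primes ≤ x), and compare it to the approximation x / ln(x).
π(4146) = 570;  x/ln(x) ≈ 497.73;  relative error ≈ 12.68%.

Directly count primes up to 4146: π(4146) = 570. The PNT approximation gives 4146/ln(4146) ≈ 4146/8.32990 ≈ 497.73. Relative error (π(x) − x/ln(x)) / π(x) ≈ 12.68%; the approximation is known to undercount slightly (Li(x) is a better estimate).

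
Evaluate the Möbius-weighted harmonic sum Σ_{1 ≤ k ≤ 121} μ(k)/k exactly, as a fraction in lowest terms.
Σ μ(k)/k = -57036343158881297864991132838495688289960443/6322010928083521557629041258308732498654937398

Values of μ(k) for 1 ≤ k ≤ 121: μ(1) = 1, μ(2) = -1, μ(3) = -1, μ(5) = -1, μ(6) = 1, μ(7) = -1, μ(10) = 1, μ(11) = -1, μ(13) = -1, μ(14) = 1, μ(15) = 1, μ(17) = -1, μ(19) = -1, μ(21) = 1, μ(22) = 1, μ(23) = -1, μ(26) = 1, μ(29) = -1, μ(30) = -1, μ(31) = -1, μ(33) = 1, μ(34) = 1, μ(35) = 1, μ(37) = -1, μ(38) = 1, μ(39) = 1, μ(41) = -1, μ(42) = -1, μ(43) = -1, μ(46) = 1, μ(47) = -1, μ(51) = 1, μ(53) = -1, μ(55) = 1, μ(57) = 1, μ(58) = 1, μ(59) = -1, μ(61) = -1, μ(62) = 1, μ(65) = 1, μ(66) = -1, μ(67) = -1, μ(69) = 1, μ(70) = -1, μ(71) = -1, μ(73) = -1, μ(74) = 1, μ(77) = 1, μ(78) = -1, μ(79) = -1, μ(82) = 1, μ(83) = -1, μ(85) = 1, μ(86) = 1, μ(87) = 1, μ(89) = -1, μ(91) = 1, μ(93) = 1, μ(94) = 1, μ(95) = 1, μ(97) = -1, μ(101) = -1, μ(102) = -1, μ(103) = -1, μ(105) = -1, μ(106) = 1, μ(107) = -1, μ(109) = -1, μ(110) = -1, μ(111) = 1, μ(113) = -1, μ(114) = -1, μ(115) = 1, μ(118) = 1, μ(119) = 1, with μ = 0 on non-squarefree integers. Summing μ(k)/k for k where μ(k) ≠ 0 gives -57036343158881297864991132838495688289960443/6322010928083521557629041258308732498654937398 ≈ -0.0090. (PNT ⟺ this sum → 0 as n → ∞.)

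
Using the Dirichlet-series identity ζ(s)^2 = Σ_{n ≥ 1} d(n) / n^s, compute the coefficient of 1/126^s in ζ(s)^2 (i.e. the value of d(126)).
d(126) = 12

ζ(s)^2 = (Σ 1/m^s)(Σ 1/k^s). The coefficient of 1/n^s in the product is the number of ordered pairs (m, k) with mk = n, which equals d(n). For n = 126, divisors are [1, 2, 3, 6, 7, 9, 14, 18, 21, 42, 63, 126], so d(126) = 12.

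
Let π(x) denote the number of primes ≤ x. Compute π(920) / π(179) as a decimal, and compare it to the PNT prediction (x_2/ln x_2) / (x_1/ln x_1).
π(920)/π(179) = 157/41 ≈ 3.8293;  PNT prediction ≈ 3.9068.

π(179) = 41 and π(920) = 157, so π(920)/π(179) ≈ 3.8293. The PNT-predicted ratio is (920/ln(920)) / (179/ln(179)) ≈ 3.9068. The two agree to within a few percent, as expected.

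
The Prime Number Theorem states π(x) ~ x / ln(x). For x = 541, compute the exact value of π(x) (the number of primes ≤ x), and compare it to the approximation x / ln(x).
π(541) = 100;  x/ln(x) ≈ 85.96;  relative error ≈ 14.04%.

Directly count primes up to 541: π(541) = 100. The PNT approximation gives 541/ln(541) ≈ 541/6.29342 ≈ 85.96. Relative error (π(x) − x/ln(x)) / π(x) ≈ 14.04%; the approximation is known to undercount slightly (Li(x) is a better estimate).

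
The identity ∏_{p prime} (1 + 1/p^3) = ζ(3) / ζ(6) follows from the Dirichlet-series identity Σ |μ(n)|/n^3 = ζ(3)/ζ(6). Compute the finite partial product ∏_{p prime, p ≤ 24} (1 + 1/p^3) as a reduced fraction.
∏ = 16117288424681472/13642976755448975

The primes p ≤ 24 are [2, 3, 5, 7, 11, 13, 17, 19, 23]. For each, (1 + 1/p^3) = (p^3 + 1)/p^3. Multiplying these fractions over p ∈ [2, 3, 5, 7, 11, 13, 17, 19, 23] gives 16117288424681472/13642976755448975. (In the limit P → ∞ this tends to ζ(3)/ζ(6).)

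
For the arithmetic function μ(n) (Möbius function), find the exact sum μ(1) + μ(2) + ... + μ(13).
Σ_{n ≤ 13} μ(n) = -3

Compute μ(n) for each 1 ≤ n ≤ 13: μ(1) = 1, μ(2) = -1, μ(3) = -1, μ(4) = 0, μ(5) = -1, μ(6) = 1, μ(7) = -1, μ(8) = 0, μ(9) = 0, μ(10) = 1, μ(11) = -1, μ(12) = 0, μ(13) = -1. Summing all 13 values: -3. (Mertens function M(x) = Σ_{n ≤ x} μ(n); on average M(x) should be small (PNT ⟺ M(x) = o(x)).)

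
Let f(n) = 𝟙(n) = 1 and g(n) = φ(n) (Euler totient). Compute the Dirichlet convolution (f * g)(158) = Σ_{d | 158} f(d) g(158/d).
(𝟙 * φ)(158) = 158

Divisors of 158: [1, 2, 79, 158]. For each d | 158:
  d = 1: 𝟙(1) · φ(158/1) = 1 · 78 = 78
  d = 2: 𝟙(2) · φ(158/2) = 1 · 78 = 78
  d = 79: 𝟙(79) · φ(158/79) = 1 · 1 = 1
  d = 158: 𝟙(158) · φ(158/158) = 1 · 1 = 1
Summing: (𝟙 * φ)(158) = 78 + 78 + 1 + 1 = 158.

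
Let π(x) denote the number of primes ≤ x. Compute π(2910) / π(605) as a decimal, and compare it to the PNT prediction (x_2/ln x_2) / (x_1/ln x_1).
π(2910)/π(605) = 421/110 ≈ 3.8273;  PNT prediction ≈ 3.8627.

π(605) = 110 and π(2910) = 421, so π(2910)/π(605) ≈ 3.8273. The PNT-predicted ratio is (2910/ln(2910)) / (605/ln(605)) ≈ 3.8627. The two agree to within a few percent, as expected.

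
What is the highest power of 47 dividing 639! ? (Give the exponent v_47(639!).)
v_47(639!) = 13

Legendre's formula: v_p(n!) = Σ_{k ≥ 1} ⌊n / p^k⌋. For p = 47, n = 639, the terms are:
  ⌊639/47^1⌋ = ⌊639/47⌋ = 13
(the next term ⌊639/47^2⌋ = 0, terminating the sum). Summing: v_47(639!) = 13 = 13.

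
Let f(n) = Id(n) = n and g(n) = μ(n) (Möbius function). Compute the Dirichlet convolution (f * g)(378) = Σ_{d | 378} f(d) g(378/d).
(Id * μ)(378) = 108

Divisors of 378: [1, 2, 3, 6, 7, 9, 14, 18, 21, 27, 42, 54, 63, 126, 189, 378]. For each d | 378:
  d = 1: Id(1) · μ(378/1) = 1 · 0 = 0
  d = 2: Id(2) · μ(378/2) = 2 · 0 = 0
  d = 3: Id(3) · μ(378/3) = 3 · 0 = 0
  d = 6: Id(6) · μ(378/6) = 6 · 0 = 0
  d = 7: Id(7) · μ(378/7) = 7 · 0 = 0
  d = 9: Id(9) · μ(378/9) = 9 · -1 = -9
  d = 14: Id(14) · μ(378/14) = 14 · 0 = 0
  d = 18: Id(18) · μ(378/18) = 18 · 1 = 18
  d = 21: Id(21) · μ(378/21) = 21 · 0 = 0
  d = 27: Id(27) · μ(378/27) = 27 · 1 = 27
  d = 42: Id(42) · μ(378/42) = 42 · 0 = 0
  d = 54: Id(54) · μ(378/54) = 54 · -1 = -54
  d = 63: Id(63) · μ(378/63) = 63 · 1 = 63
  d = 126: Id(126) · μ(378/126) = 126 · -1 = -126
  d = 189: Id(189) · μ(378/189) = 189 · -1 = -189
  d = 378: Id(378) · μ(378/378) = 378 · 1 = 378
Summing: (Id * μ)(378) = 0 + 0 + 0 + 0 + 0 + -9 + 0 + 18 + 0 + 27 + 0 + -54 + 63 + -126 + -189 + 378 = 108.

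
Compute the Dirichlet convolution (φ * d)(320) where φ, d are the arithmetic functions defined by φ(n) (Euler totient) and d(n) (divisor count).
(φ * d)(320) = 762

Divisors of 320: [1, 2, 4, 5, 8, 10, 16, 20, 32, 40, 64, 80, 160, 320]. For each d | 320:
  d = 1: φ(1) · d(320/1) = 1 · 14 = 14
  d = 2: φ(2) · d(320/2) = 1 · 12 = 12
  d = 4: φ(4) · d(320/4) = 2 · 10 = 20
  d = 5: φ(5) · d(320/5) = 4 · 7 = 28
  d = 8: φ(8) · d(320/8) = 4 · 8 = 32
  d = 10: φ(10) · d(320/10) = 4 · 6 = 24
  d = 16: φ(16) · d(320/16) = 8 · 6 = 48
  d = 20: φ(20) · d(320/20) = 8 · 5 = 40
  d = 32: φ(32) · d(320/32) = 16 · 4 = 64
  d = 40: φ(40) · d(320/40) = 16 · 4 = 64
  d = 64: φ(64) · d(320/64) = 32 · 2 = 64
  d = 80: φ(80) · d(320/80) = 32 · 3 = 96
  d = 160: φ(160) · d(320/160) = 64 · 2 = 128
  d = 320: φ(320) · d(320/320) = 128 · 1 = 128
Summing: (φ * d)(320) = 14 + 12 + 20 + 28 + 32 + 24 + 48 + 40 + 64 + 64 + 64 + 96 + 128 + 128 = 762.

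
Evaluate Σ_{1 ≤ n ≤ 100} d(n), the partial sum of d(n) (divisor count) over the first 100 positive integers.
Σ_{n ≤ 100} d(n) = 482

Compute d(n) for each 1 ≤ n ≤ 100: d(1) = 1, d(2) = 2, d(3) = 2, d(4) = 3, d(5) = 2, d(6) = 4, d(7) = 2, d(8) = 4, d(9) = 3, d(10) = 4, d(11) = 2, d(12) = 6, d(13) = 2, d(14) = 4, d(15) = 4, d(16) = 5, d(17) = 2, d(18) = 6, d(19) = 2, d(20) = 6, d(21) = 4, d(22) = 4, d(23) = 2, d(24) = 8, d(25) = 3, d(26) = 4, d(27) = 4, d(28) = 6, d(29) = 2, d(30) = 8, d(31) = 2, d(32) = 6, d(33) = 4, d(34) = 4, d(35) = 4, d(36) = 9, d(37) = 2, d(38) = 4, d(39) = 4, d(40) = 8, d(41) = 2, d(42) = 8, d(43) = 2, d(44) = 6, d(45) = 6, d(46) = 4, d(47) = 2, d(48) = 10, d(49) = 3, d(50) = 6, d(51) = 4, d(52) = 6, d(53) = 2, d(54) = 8, d(55) = 4, d(56) = 8, d(57) = 4, d(58) = 4, d(59) = 2, d(60) = 12, d(61) = 2, d(62) = 4, d(63) = 6, d(64) = 7, d(65) = 4, d(66) = 8, d(67) = 2, d(68) = 6, d(69) = 4, d(70) = 8, d(71) = 2, d(72) = 12, d(73) = 2, d(74) = 4, d(75) = 6, d(76) = 6, d(77) = 4, d(78) = 8, d(79) = 2, d(80) = 10, d(81) = 5, d(82) = 4, d(83) = 2, d(84) = 12, d(85) = 4, d(86) = 4, d(87) = 4, d(88) = 8, d(89) = 2, d(90) = 12, d(91) = 4, d(92) = 6, d(93) = 4, d(94) = 4, d(95) = 4, d(96) = 12, d(97) = 2, d(98) = 6, d(99) = 6, d(100) = 9. Summing all 100 values: 482. (Dirichlet's divisor formula: Σ_{n ≤ x} d(n) = x ln(x) + (2γ − 1) x + O(√x). For x = 100, the asymptotic estimate is ≈ 475.96.)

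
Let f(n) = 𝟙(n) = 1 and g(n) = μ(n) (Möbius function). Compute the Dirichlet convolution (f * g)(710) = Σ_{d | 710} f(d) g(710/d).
(𝟙 * μ)(710) = 0

Divisors of 710: [1, 2, 5, 10, 71, 142, 355, 710]. For each d | 710:
  d = 1: 𝟙(1) · μ(710/1) = 1 · -1 = -1
  d = 2: 𝟙(2) · μ(710/2) = 1 · 1 = 1
  d = 5: 𝟙(5) · μ(710/5) = 1 · 1 = 1
  d = 10: 𝟙(10) · μ(710/10) = 1 · -1 = -1
  d = 71: 𝟙(71) · μ(710/71) = 1 · 1 = 1
  d = 142: 𝟙(142) · μ(710/142) = 1 · -1 = -1
  d = 355: 𝟙(355) · μ(710/355) = 1 · -1 = -1
  d = 710: 𝟙(710) · μ(710/710) = 1 · 1 = 1
Summing: (𝟙 * μ)(710) = -1 + 1 + 1 + -1 + 1 + -1 + -1 + 1 = 0.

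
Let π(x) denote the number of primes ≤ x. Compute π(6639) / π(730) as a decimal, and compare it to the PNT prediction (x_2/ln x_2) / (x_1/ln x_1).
π(6639)/π(730) = 856/129 ≈ 6.6357;  PNT prediction ≈ 6.8131.

π(730) = 129 and π(6639) = 856, so π(6639)/π(730) ≈ 6.6357. The PNT-predicted ratio is (6639/ln(6639)) / (730/ln(730)) ≈ 6.8131. The two agree to within a few percent, as expected.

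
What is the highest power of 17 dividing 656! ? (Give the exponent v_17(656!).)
v_17(656!) = 40

Legendre's formula: v_p(n!) = Σ_{k ≥ 1} ⌊n / p^k⌋. For p = 17, n = 656, the terms are:
  ⌊656/17^1⌋ = ⌊656/17⌋ = 38
  ⌊656/17^2⌋ = ⌊656/289⌋ = 2
(the next term ⌊656/17^3⌋ = 0, terminating the sum). Summing: v_17(656!) = 38 + 2 = 40.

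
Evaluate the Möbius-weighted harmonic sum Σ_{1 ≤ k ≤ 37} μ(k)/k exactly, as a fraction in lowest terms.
Σ μ(k)/k = -5468849774/3710369067405

Values of μ(k) for 1 ≤ k ≤ 37: μ(1) = 1, μ(2) = -1, μ(3) = -1, μ(5) = -1, μ(6) = 1, μ(7) = -1, μ(10) = 1, μ(11) = -1, μ(13) = -1, μ(14) = 1, μ(15) = 1, μ(17) = -1, μ(19) = -1, μ(21) = 1, μ(22) = 1, μ(23) = -1, μ(26) = 1, μ(29) = -1, μ(30) = -1, μ(31) = -1, μ(33) = 1, μ(34) = 1, μ(35) = 1, μ(37) = -1, with μ = 0 on non-squarefree integers. Summing μ(k)/k for k where μ(k) ≠ 0 gives -5468849774/3710369067405 ≈ -0.0015. (PNT ⟺ this sum → 0 as n → ∞.)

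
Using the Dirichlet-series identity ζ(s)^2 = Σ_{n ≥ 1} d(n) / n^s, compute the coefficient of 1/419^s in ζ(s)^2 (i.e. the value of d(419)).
d(419) = 2

ζ(s)^2 = (Σ 1/m^s)(Σ 1/k^s). The coefficient of 1/n^s in the product is the number of ordered pairs (m, k) with mk = n, which equals d(n). For n = 419, divisors are [1, 419], so d(419) = 2.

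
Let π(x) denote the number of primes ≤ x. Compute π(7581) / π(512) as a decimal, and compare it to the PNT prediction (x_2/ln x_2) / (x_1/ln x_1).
π(7581)/π(512) = 962/97 ≈ 9.9175;  PNT prediction ≈ 10.3397.

π(512) = 97 and π(7581) = 962, so π(7581)/π(512) ≈ 9.9175. The PNT-predicted ratio is (7581/ln(7581)) / (512/ln(512)) ≈ 10.3397. The two agree to within a few percent, as expected.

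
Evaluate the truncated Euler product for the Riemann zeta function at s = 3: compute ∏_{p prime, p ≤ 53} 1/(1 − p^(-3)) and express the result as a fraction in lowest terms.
∏ = 16238292364256237331040396846411171054751/13509219810297755163480275884866445246464

The primes p ≤ 53 are [2, 3, 5, 7, 11, 13, 17, 19, 23, 29, 31, 37, 41, 43, 47, 53]. For each prime, (1 − 1/p^3)^(-1) = p^3 / (p^3 − 1). The product is (1 − 1/2^3)^(-1), (1 − 1/3^3)^(-1), (1 − 1/5^3)^(-1), (1 − 1/7^3)^(-1), (1 − 1/11^3)^(-1), (1 − 1/13^3)^(-1), (1 − 1/17^3)^(-1), (1 − 1/19^3)^(-1), (1 − 1/23^3)^(-1), (1 − 1/29^3)^(-1), (1 − 1/31^3)^(-1), (1 − 1/37^3)^(-1), (1 − 1/41^3)^(-1), (1 − 1/43^3)^(-1), (1 − 1/47^3)^(-1), (1 − 1/53^3)^(-1) = ∏ p^3 / (p^3 − 1) = 16238292364256237331040396846411171054751/13509219810297755163480275884866445246464.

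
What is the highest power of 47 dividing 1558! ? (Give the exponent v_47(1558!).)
v_47(1558!) = 33

Legendre's formula: v_p(n!) = Σ_{k ≥ 1} ⌊n / p^k⌋. For p = 47, n = 1558, the terms are:
  ⌊1558/47^1⌋ = ⌊1558/47⌋ = 33
(the next term ⌊1558/47^2⌋ = 0, terminating the sum). Summing: v_47(1558!) = 33 = 33.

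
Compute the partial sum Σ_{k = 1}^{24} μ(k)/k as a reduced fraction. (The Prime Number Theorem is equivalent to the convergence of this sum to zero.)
Σ μ(k)/k = -249979/223092870

Values of μ(k) for 1 ≤ k ≤ 24: μ(1) = 1, μ(2) = -1, μ(3) = -1, μ(5) = -1, μ(6) = 1, μ(7) = -1, μ(10) = 1, μ(11) = -1, μ(13) = -1, μ(14) = 1, μ(15) = 1, μ(17) = -1, μ(19) = -1, μ(21) = 1, μ(22) = 1, μ(23) = -1, with μ = 0 on non-squarefree integers. Summing μ(k)/k for k where μ(k) ≠ 0 gives -249979/223092870 ≈ -0.0011. (PNT ⟺ this sum → 0 as n → ∞.)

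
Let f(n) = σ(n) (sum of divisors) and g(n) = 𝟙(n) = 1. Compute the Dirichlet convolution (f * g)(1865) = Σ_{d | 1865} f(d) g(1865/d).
(σ * 𝟙)(1865) = 2625

Divisors of 1865: [1, 5, 373, 1865]. For each d | 1865:
  d = 1: σ(1) · 𝟙(1865/1) = 1 · 1 = 1
  d = 5: σ(5) · 𝟙(1865/5) = 6 · 1 = 6
  d = 373: σ(373) · 𝟙(1865/373) = 374 · 1 = 374
  d = 1865: σ(1865) · 𝟙(1865/1865) = 2244 · 1 = 2244
Summing: (σ * 𝟙)(1865) = 1 + 6 + 374 + 2244 = 2625.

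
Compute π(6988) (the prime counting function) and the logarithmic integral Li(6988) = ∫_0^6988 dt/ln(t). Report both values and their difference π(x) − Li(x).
π(6988) = 898;  Li(6988) ≈ 912.98;  π(x) − Li(x) ≈ -14.98.

Direct count of primes ≤ 6988 gives π(6988) = 898. Numerical evaluation of the logarithmic integral gives Li(6988) ≈ 912.98. The difference π(x) − Li(x) ≈ -14.98 is typically negative for small/moderate x (Li(x) overestimates), though Littlewood's theorem shows this sign changes infinitely often.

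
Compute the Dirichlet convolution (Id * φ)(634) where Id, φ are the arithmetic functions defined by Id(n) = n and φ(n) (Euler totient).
(Id * φ)(634) = 1899

Divisors of 634: [1, 2, 317, 634]. For each d | 634:
  d = 1: Id(1) · φ(634/1) = 1 · 316 = 316
  d = 2: Id(2) · φ(634/2) = 2 · 316 = 632
  d = 317: Id(317) · φ(634/317) = 317 · 1 = 317
  d = 634: Id(634) · φ(634/634) = 634 · 1 = 634
Summing: (Id * φ)(634) = 316 + 632 + 317 + 634 = 1899.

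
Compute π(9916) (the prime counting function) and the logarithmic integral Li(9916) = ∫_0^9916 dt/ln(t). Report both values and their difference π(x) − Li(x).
π(9916) = 1222;  Li(9916) ≈ 1237.01;  π(x) − Li(x) ≈ -15.01.

Direct count of primes ≤ 9916 gives π(9916) = 1222. Numerical evaluation of the logarithmic integral gives Li(9916) ≈ 1237.01. The difference π(x) − Li(x) ≈ -15.01 is typically negative for small/moderate x (Li(x) overestimates), though Littlewood's theorem shows this sign changes infinitely often.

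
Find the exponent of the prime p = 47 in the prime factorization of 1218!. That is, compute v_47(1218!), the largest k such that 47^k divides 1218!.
v_47(1218!) = 25

Legendre's formula: v_p(n!) = Σ_{k ≥ 1} ⌊n / p^k⌋. For p = 47, n = 1218, the terms are:
  ⌊1218/47^1⌋ = ⌊1218/47⌋ = 25
(the next term ⌊1218/47^2⌋ = 0, terminating the sum). Summing: v_47(1218!) = 25 = 25.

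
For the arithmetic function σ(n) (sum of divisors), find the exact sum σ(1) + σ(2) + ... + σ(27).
Σ_{n ≤ 27} σ(n) = 604

Compute σ(n) for each 1 ≤ n ≤ 27: σ(1) = 1, σ(2) = 3, σ(3) = 4, σ(4) = 7, σ(5) = 6, σ(6) = 12, σ(7) = 8, σ(8) = 15, σ(9) = 13, σ(10) = 18, σ(11) = 12, σ(12) = 28, σ(13) = 14, σ(14) = 24, σ(15) = 24, σ(16) = 31, σ(17) = 18, σ(18) = 39, σ(19) = 20, σ(20) = 42, σ(21) = 32, σ(22) = 36, σ(23) = 24, σ(24) = 60, σ(25) = 31, σ(26) = 42, σ(27) = 40. Summing all 27 values: 604. (Average order: Σ_{n ≤ x} σ(n) ~ (π²/12) x². For x = 27, (π²/12)·27² ≈ 599.58.)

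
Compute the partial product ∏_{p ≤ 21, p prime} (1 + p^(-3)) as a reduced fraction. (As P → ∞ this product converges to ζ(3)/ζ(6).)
∏ = 223851228120576/189501362017825

The primes p ≤ 21 are [2, 3, 5, 7, 11, 13, 17, 19]. For each, (1 + 1/p^3) = (p^3 + 1)/p^3. Multiplying these fractions over p ∈ [2, 3, 5, 7, 11, 13, 17, 19] gives 223851228120576/189501362017825. (In the limit P → ∞ this tends to ζ(3)/ζ(6).)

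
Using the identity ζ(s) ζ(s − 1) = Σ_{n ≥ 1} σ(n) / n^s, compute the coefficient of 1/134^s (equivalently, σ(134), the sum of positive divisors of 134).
σ(134) = 204

In the product (Σ m^0/m^s)(Σ k / k^s) = Σ (Σ_{d | n} d) / n^s, the coefficient of 1/n^s is σ(n) = Σ_{d | n} d. For n = 134, divisors are [1, 2, 67, 134]; summing: σ(134) = 204.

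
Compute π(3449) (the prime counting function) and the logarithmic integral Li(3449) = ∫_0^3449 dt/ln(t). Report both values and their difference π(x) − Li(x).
π(3449) = 482;  Li(3449) ≈ 498.35;  π(x) − Li(x) ≈ -16.35.

Direct count of primes ≤ 3449 gives π(3449) = 482. Numerical evaluation of the logarithmic integral gives Li(3449) ≈ 498.35. The difference π(x) − Li(x) ≈ -16.35 is typically negative for small/moderate x (Li(x) overestimates), though Littlewood's theorem shows this sign changes infinitely often.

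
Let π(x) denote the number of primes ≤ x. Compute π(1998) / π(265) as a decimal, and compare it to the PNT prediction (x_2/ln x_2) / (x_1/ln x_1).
π(1998)/π(265) = 302/56 ≈ 5.3929;  PNT prediction ≈ 5.5355.

π(265) = 56 and π(1998) = 302, so π(1998)/π(265) ≈ 5.3929. The PNT-predicted ratio is (1998/ln(1998)) / (265/ln(265)) ≈ 5.5355. The two agree to within a few percent, as expected.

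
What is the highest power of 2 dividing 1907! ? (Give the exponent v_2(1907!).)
v_2(1907!) = 1899

Legendre's formula: v_p(n!) = Σ_{k ≥ 1} ⌊n / p^k⌋. For p = 2, n = 1907, the terms are:
  ⌊1907/2^1⌋ = ⌊1907/2⌋ = 953
  ⌊1907/2^2⌋ = ⌊1907/4⌋ = 476
  ⌊1907/2^3⌋ = ⌊1907/8⌋ = 238
  ⌊1907/2^4⌋ = ⌊1907/16⌋ = 119
  ⌊1907/2^5⌋ = ⌊1907/32⌋ = 59
  ⌊1907/2^6⌋ = ⌊1907/64⌋ = 29
  ⌊1907/2^7⌋ = ⌊1907/128⌋ = 14
  ⌊1907/2^8⌋ = ⌊1907/256⌋ = 7
  ⌊1907/2^9⌋ = ⌊1907/512⌋ = 3
  ⌊1907/2^10⌋ = ⌊1907/1024⌋ = 1
(the next term ⌊1907/2^11⌋ = 0, terminating the sum). Summing: v_2(1907!) = 953 + 476 + 238 + 119 + 59 + 29 + 14 + 7 + 3 + 1 = 1899.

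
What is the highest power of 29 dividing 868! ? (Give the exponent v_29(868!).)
v_29(868!) = 30

Legendre's formula: v_p(n!) = Σ_{k ≥ 1} ⌊n / p^k⌋. For p = 29, n = 868, the terms are:
  ⌊868/29^1⌋ = ⌊868/29⌋ = 29
  ⌊868/29^2⌋ = ⌊868/841⌋ = 1
(the next term ⌊868/29^3⌋ = 0, terminating the sum). Summing: v_29(868!) = 29 + 1 = 30.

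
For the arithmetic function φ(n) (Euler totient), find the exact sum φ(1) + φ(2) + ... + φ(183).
Σ_{n ≤ 183} φ(n) = 10252

Compute φ(n) for each 1 ≤ n ≤ 183: φ(1) = 1, φ(2) = 1, φ(3) = 2, φ(4) = 2, φ(5) = 4, φ(6) = 2, φ(7) = 6, φ(8) = 4, φ(9) = 6, φ(10) = 4, φ(11) = 10, φ(12) = 4, φ(13) = 12, φ(14) = 6, φ(15) = 8, φ(16) = 8, φ(17) = 16, φ(18) = 6, φ(19) = 18, φ(20) = 8, φ(21) = 12, φ(22) = 10, φ(23) = 22, φ(24) = 8, φ(25) = 20, φ(26) = 12, φ(27) = 18, φ(28) = 12, φ(29) = 28, φ(30) = 8, φ(31) = 30, φ(32) = 16, φ(33) = 20, φ(34) = 16, φ(35) = 24, φ(36) = 12, φ(37) = 36, φ(38) = 18, φ(39) = 24, φ(40) = 16, φ(41) = 40, φ(42) = 12, φ(43) = 42, φ(44) = 20, φ(45) = 24, φ(46) = 22, φ(47) = 46, φ(48) = 16, φ(49) = 42, φ(50) = 20, φ(51) = 32, φ(52) = 24, φ(53) = 52, φ(54) = 18, φ(55) = 40, φ(56) = 24, φ(57) = 36, φ(58) = 28, φ(59) = 58, φ(60) = 16, φ(61) = 60, φ(62) = 30, φ(63) = 36, φ(64) = 32, φ(65) = 48, φ(66) = 20, φ(67) = 66, φ(68) = 32, φ(69) = 44, φ(70) = 24, φ(71) = 70, φ(72) = 24, φ(73) = 72, φ(74) = 36, φ(75) = 40, φ(76) = 36, φ(77) = 60, φ(78) = 24, φ(79) = 78, φ(80) = 32, φ(81) = 54, φ(82) = 40, φ(83) = 82, φ(84) = 24, φ(85) = 64, φ(86) = 42, φ(87) = 56, φ(88) = 40, φ(89) = 88, φ(90) = 24, φ(91) = 72, φ(92) = 44, φ(93) = 60, φ(94) = 46, φ(95) = 72, φ(96) = 32, φ(97) = 96, φ(98) = 42, φ(99) = 60, φ(100) = 40, φ(101) = 100, φ(102) = 32, φ(103) = 102, φ(104) = 48, φ(105) = 48, φ(106) = 52, φ(107) = 106, φ(108) = 36, φ(109) = 108, φ(110) = 40, φ(111) = 72, φ(112) = 48, φ(113) = 112, φ(114) = 36, φ(115) = 88, φ(116) = 56, φ(117) = 72, φ(118) = 58, φ(119) = 96, φ(120) = 32, φ(121) = 110, φ(122) = 60, φ(123) = 80, φ(124) = 60, φ(125) = 100, φ(126) = 36, φ(127) = 126, φ(128) = 64, φ(129) = 84, φ(130) = 48, φ(131) = 130, φ(132) = 40, φ(133) = 108, φ(134) = 66, φ(135) = 72, φ(136) = 64, φ(137) = 136, φ(138) = 44, φ(139) = 138, φ(140) = 48, φ(141) = 92, φ(142) = 70, φ(143) = 120, φ(144) = 48, φ(145) = 112, φ(146) = 72, φ(147) = 84, φ(148) = 72, φ(149) = 148, φ(150) = 40, φ(151) = 150, φ(152) = 72, φ(153) = 96, φ(154) = 60, φ(155) = 120, φ(156) = 48, φ(157) = 156, φ(158) = 78, φ(159) = 104, φ(160) = 64, φ(161) = 132, φ(162) = 54, φ(163) = 162, φ(164) = 80, φ(165) = 80, φ(166) = 82, φ(167) = 166, φ(168) = 48, φ(169) = 156, φ(170) = 64, φ(171) = 108, φ(172) = 84, φ(173) = 172, φ(174) = 56, φ(175) = 120, φ(176) = 80, φ(177) = 116, φ(178) = 88, φ(179) = 178, φ(180) = 48, φ(181) = 180, φ(182) = 72, φ(183) = 120. Summing all 183 values: 10252. (Average order: Σ_{n ≤ x} φ(n) ~ (3/π²) x². For x = 183, (3/π²)·183² ≈ 10179.44.)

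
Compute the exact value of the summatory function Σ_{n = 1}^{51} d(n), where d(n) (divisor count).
Σ_{n ≤ 51} d(n) = 211

Compute d(n) for each 1 ≤ n ≤ 51: d(1) = 1, d(2) = 2, d(3) = 2, d(4) = 3, d(5) = 2, d(6) = 4, d(7) = 2, d(8) = 4, d(9) = 3, d(10) = 4, d(11) = 2, d(12) = 6, d(13) = 2, d(14) = 4, d(15) = 4, d(16) = 5, d(17) = 2, d(18) = 6, d(19) = 2, d(20) = 6, d(21) = 4, d(22) = 4, d(23) = 2, d(24) = 8, d(25) = 3, d(26) = 4, d(27) = 4, d(28) = 6, d(29) = 2, d(30) = 8, d(31) = 2, d(32) = 6, d(33) = 4, d(34) = 4, d(35) = 4, d(36) = 9, d(37) = 2, d(38) = 4, d(39) = 4, d(40) = 8, d(41) = 2, d(42) = 8, d(43) = 2, d(44) = 6, d(45) = 6, d(46) = 4, d(47) = 2, d(48) = 10, d(49) = 3, d(50) = 6, d(51) = 4. Summing all 51 values: 211. (Dirichlet's divisor formula: Σ_{n ≤ x} d(n) = x ln(x) + (2γ − 1) x + O(√x). For x = 51, the asymptotic estimate is ≈ 208.40.)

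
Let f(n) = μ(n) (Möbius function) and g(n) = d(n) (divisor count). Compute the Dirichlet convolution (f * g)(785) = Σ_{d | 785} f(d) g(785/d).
(μ * d)(785) = 1

Divisors of 785: [1, 5, 157, 785]. For each d | 785:
  d = 1: μ(1) · d(785/1) = 1 · 4 = 4
  d = 5: μ(5) · d(785/5) = -1 · 2 = -2
  d = 157: μ(157) · d(785/157) = -1 · 2 = -2
  d = 785: μ(785) · d(785/785) = 1 · 1 = 1
Summing: (μ * d)(785) = 4 + -2 + -2 + 1 = 1.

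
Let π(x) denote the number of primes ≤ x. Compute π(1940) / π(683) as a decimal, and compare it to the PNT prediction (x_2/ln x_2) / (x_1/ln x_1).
π(1940)/π(683) = 295/124 ≈ 2.3790;  PNT prediction ≈ 2.4487.

π(683) = 124 and π(1940) = 295, so π(1940)/π(683) ≈ 2.3790. The PNT-predicted ratio is (1940/ln(1940)) / (683/ln(683)) ≈ 2.4487. The two agree to within a few percent, as expected.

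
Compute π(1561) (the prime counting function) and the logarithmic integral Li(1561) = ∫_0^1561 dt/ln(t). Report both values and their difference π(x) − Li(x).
π(1561) = 246;  Li(1561) ≈ 256.13;  π(x) − Li(x) ≈ -10.13.

Direct count of primes ≤ 1561 gives π(1561) = 246. Numerical evaluation of the logarithmic integral gives Li(1561) ≈ 256.13. The difference π(x) − Li(x) ≈ -10.13 is typically negative for small/moderate x (Li(x) overestimates), though Littlewood's theorem shows this sign changes infinitely often.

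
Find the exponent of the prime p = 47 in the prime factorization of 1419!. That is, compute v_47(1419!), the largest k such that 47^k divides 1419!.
v_47(1419!) = 30

Legendre's formula: v_p(n!) = Σ_{k ≥ 1} ⌊n / p^k⌋. For p = 47, n = 1419, the terms are:
  ⌊1419/47^1⌋ = ⌊1419/47⌋ = 30
(the next term ⌊1419/47^2⌋ = 0, terminating the sum). Summing: v_47(1419!) = 30 = 30.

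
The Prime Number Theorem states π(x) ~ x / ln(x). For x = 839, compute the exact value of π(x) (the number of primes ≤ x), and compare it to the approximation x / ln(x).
π(839) = 146;  x/ln(x) ≈ 124.62;  relative error ≈ 14.64%.

Directly count primes up to 839: π(839) = 146. The PNT approximation gives 839/ln(839) ≈ 839/6.73221 ≈ 124.62. Relative error (π(x) − x/ln(x)) / π(x) ≈ 14.64%; the approximation is known to undercount slightly (Li(x) is a better estimate).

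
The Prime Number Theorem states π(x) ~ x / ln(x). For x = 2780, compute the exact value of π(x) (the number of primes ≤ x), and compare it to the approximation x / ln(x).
π(2780) = 404;  x/ln(x) ≈ 350.56;  relative error ≈ 13.23%.

Directly count primes up to 2780: π(2780) = 404. The PNT approximation gives 2780/ln(2780) ≈ 2780/7.93021 ≈ 350.56. Relative error (π(x) − x/ln(x)) / π(x) ≈ 13.23%; the approximation is known to undercount slightly (Li(x) is a better estimate).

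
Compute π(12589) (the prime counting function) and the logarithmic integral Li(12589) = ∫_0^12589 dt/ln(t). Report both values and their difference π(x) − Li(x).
π(12589) = 1504;  Li(12589) ≈ 1523.65;  π(x) − Li(x) ≈ -19.65.

Direct count of primes ≤ 12589 gives π(12589) = 1504. Numerical evaluation of the logarithmic integral gives Li(12589) ≈ 1523.65. The difference π(x) − Li(x) ≈ -19.65 is typically negative for small/moderate x (Li(x) overestimates), though Littlewood's theorem shows this sign changes infinitely often.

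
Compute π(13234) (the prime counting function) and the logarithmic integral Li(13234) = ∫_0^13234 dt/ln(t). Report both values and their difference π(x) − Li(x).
π(13234) = 1573;  Li(13234) ≈ 1591.79;  π(x) − Li(x) ≈ -18.79.

Direct count of primes ≤ 13234 gives π(13234) = 1573. Numerical evaluation of the logarithmic integral gives Li(13234) ≈ 1591.79. The difference π(x) − Li(x) ≈ -18.79 is typically negative for small/moderate x (Li(x) overestimates), though Littlewood's theorem shows this sign changes infinitely often.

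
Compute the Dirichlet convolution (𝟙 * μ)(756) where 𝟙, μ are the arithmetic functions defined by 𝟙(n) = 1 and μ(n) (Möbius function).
(𝟙 * μ)(756) = 0

Divisors of 756: [1, 2, 3, 4, 6, 7, 9, 12, 14, 18, 21, 27, 28, 36, 42, 54, 63, 84, 108, 126, 189, 252, 378, 756]. For each d | 756:
  d = 1: 𝟙(1) · μ(756/1) = 1 · 0 = 0
  d = 2: 𝟙(2) · μ(756/2) = 1 · 0 = 0
  d = 3: 𝟙(3) · μ(756/3) = 1 · 0 = 0
  d = 4: 𝟙(4) · μ(756/4) = 1 · 0 = 0
  d = 6: 𝟙(6) · μ(756/6) = 1 · 0 = 0
  d = 7: 𝟙(7) · μ(756/7) = 1 · 0 = 0
  d = 9: 𝟙(9) · μ(756/9) = 1 · 0 = 0
  d = 12: 𝟙(12) · μ(756/12) = 1 · 0 = 0
  d = 14: 𝟙(14) · μ(756/14) = 1 · 0 = 0
  d = 18: 𝟙(18) · μ(756/18) = 1 · -1 = -1
  d = 21: 𝟙(21) · μ(756/21) = 1 · 0 = 0
  d = 27: 𝟙(27) · μ(756/27) = 1 · 0 = 0
  d = 28: 𝟙(28) · μ(756/28) = 1 · 0 = 0
  d = 36: 𝟙(36) · μ(756/36) = 1 · 1 = 1
  d = 42: 𝟙(42) · μ(756/42) = 1 · 0 = 0
  d = 54: 𝟙(54) · μ(756/54) = 1 · 1 = 1
  d = 63: 𝟙(63) · μ(756/63) = 1 · 0 = 0
  d = 84: 𝟙(84) · μ(756/84) = 1 · 0 = 0
  d = 108: 𝟙(108) · μ(756/108) = 1 · -1 = -1
  d = 126: 𝟙(126) · μ(756/126) = 1 · 1 = 1
  d = 189: 𝟙(189) · μ(756/189) = 1 · 0 = 0
  d = 252: 𝟙(252) · μ(756/252) = 1 · -1 = -1
  d = 378: 𝟙(378) · μ(756/378) = 1 · -1 = -1
  d = 756: 𝟙(756) · μ(756/756) = 1 · 1 = 1
Summing: (𝟙 * μ)(756) = 0 + 0 + 0 + 0 + 0 + 0 + 0 + 0 + 0 + -1 + 0 + 0 + 0 + 1 + 0 + 1 + 0 + 0 + -1 + 1 + 0 + -1 + -1 + 1 = 0.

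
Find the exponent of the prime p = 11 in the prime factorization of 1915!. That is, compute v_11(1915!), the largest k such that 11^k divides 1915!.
v_11(1915!) = 190

Legendre's formula: v_p(n!) = Σ_{k ≥ 1} ⌊n / p^k⌋. For p = 11, n = 1915, the terms are:
  ⌊1915/11^1⌋ = ⌊1915/11⌋ = 174
  ⌊1915/11^2⌋ = ⌊1915/121⌋ = 15
  ⌊1915/11^3⌋ = ⌊1915/1331⌋ = 1
(the next term ⌊1915/11^4⌋ = 0, terminating the sum). Summing: v_11(1915!) = 174 + 15 + 1 = 190.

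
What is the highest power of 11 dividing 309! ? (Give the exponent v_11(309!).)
v_11(309!) = 30

Legendre's formula: v_p(n!) = Σ_{k ≥ 1} ⌊n / p^k⌋. For p = 11, n = 309, the terms are:
  ⌊309/11^1⌋ = ⌊309/11⌋ = 28
  ⌊309/11^2⌋ = ⌊309/121⌋ = 2
(the next term ⌊309/11^3⌋ = 0, terminating the sum). Summing: v_11(309!) = 28 + 2 = 30.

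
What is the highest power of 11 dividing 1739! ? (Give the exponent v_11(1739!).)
v_11(1739!) = 173

Legendre's formula: v_p(n!) = Σ_{k ≥ 1} ⌊n / p^k⌋. For p = 11, n = 1739, the terms are:
  ⌊1739/11^1⌋ = ⌊1739/11⌋ = 158
  ⌊1739/11^2⌋ = ⌊1739/121⌋ = 14
  ⌊1739/11^3⌋ = ⌊1739/1331⌋ = 1
(the next term ⌊1739/11^4⌋ = 0, terminating the sum). Summing: v_11(1739!) = 158 + 14 + 1 = 173.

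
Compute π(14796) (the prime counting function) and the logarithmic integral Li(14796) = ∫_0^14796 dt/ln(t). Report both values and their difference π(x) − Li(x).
π(14796) = 1733;  Li(14796) ≈ 1755.39;  π(x) − Li(x) ≈ -22.39.

Direct count of primes ≤ 14796 gives π(14796) = 1733. Numerical evaluation of the logarithmic integral gives Li(14796) ≈ 1755.39. The difference π(x) − Li(x) ≈ -22.39 is typically negative for small/moderate x (Li(x) overestimates), though Littlewood's theorem shows this sign changes infinitely often.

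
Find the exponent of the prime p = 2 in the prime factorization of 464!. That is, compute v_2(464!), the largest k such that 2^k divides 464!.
v_2(464!) = 460

Legendre's formula: v_p(n!) = Σ_{k ≥ 1} ⌊n / p^k⌋. For p = 2, n = 464, the terms are:
  ⌊464/2^1⌋ = ⌊464/2⌋ = 232
  ⌊464/2^2⌋ = ⌊464/4⌋ = 116
  ⌊464/2^3⌋ = ⌊464/8⌋ = 58
  ⌊464/2^4⌋ = ⌊464/16⌋ = 29
  ⌊464/2^5⌋ = ⌊464/32⌋ = 14
  ⌊464/2^6⌋ = ⌊464/64⌋ = 7
  ⌊464/2^7⌋ = ⌊464/128⌋ = 3
  ⌊464/2^8⌋ = ⌊464/256⌋ = 1
(the next term ⌊464/2^9⌋ = 0, terminating the sum). Summing: v_2(464!) = 232 + 116 + 58 + 29 + 14 + 7 + 3 + 1 = 460.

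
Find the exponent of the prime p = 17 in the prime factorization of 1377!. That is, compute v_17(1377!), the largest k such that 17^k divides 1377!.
v_17(1377!) = 85

Legendre's formula: v_p(n!) = Σ_{k ≥ 1} ⌊n / p^k⌋. For p = 17, n = 1377, the terms are:
  ⌊1377/17^1⌋ = ⌊1377/17⌋ = 81
  ⌊1377/17^2⌋ = ⌊1377/289⌋ = 4
(the next term ⌊1377/17^3⌋ = 0, terminating the sum). Summing: v_17(1377!) = 81 + 4 = 85.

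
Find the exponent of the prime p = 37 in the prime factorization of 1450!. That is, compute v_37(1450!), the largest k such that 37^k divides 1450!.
v_37(1450!) = 40

Legendre's formula: v_p(n!) = Σ_{k ≥ 1} ⌊n / p^k⌋. For p = 37, n = 1450, the terms are:
  ⌊1450/37^1⌋ = ⌊1450/37⌋ = 39
  ⌊1450/37^2⌋ = ⌊1450/1369⌋ = 1
(the next term ⌊1450/37^3⌋ = 0, terminating the sum). Summing: v_37(1450!) = 39 + 1 = 40.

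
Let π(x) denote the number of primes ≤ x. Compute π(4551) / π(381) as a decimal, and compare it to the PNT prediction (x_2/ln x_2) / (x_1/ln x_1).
π(4551)/π(381) = 617/75 ≈ 8.2267;  PNT prediction ≈ 8.4275.

π(381) = 75 and π(4551) = 617, so π(4551)/π(381) ≈ 8.2267. The PNT-predicted ratio is (4551/ln(4551)) / (381/ln(381)) ≈ 8.4275. The two agree to within a few percent, as expected.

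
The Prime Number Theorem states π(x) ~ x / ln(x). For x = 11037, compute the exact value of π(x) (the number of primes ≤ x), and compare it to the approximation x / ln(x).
π(11037) = 1337;  x/ln(x) ≈ 1185.63;  relative error ≈ 11.32%.

Directly count primes up to 11037: π(11037) = 1337. The PNT approximation gives 11037/ln(11037) ≈ 11037/9.30901 ≈ 1185.63. Relative error (π(x) − x/ln(x)) / π(x) ≈ 11.32%; the approximation is known to undercount slightly (Li(x) is a better estimate).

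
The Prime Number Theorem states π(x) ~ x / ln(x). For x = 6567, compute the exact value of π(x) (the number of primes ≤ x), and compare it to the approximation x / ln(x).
π(6567) = 848;  x/ln(x) ≈ 747.11;  relative error ≈ 11.90%.

Directly count primes up to 6567: π(6567) = 848. The PNT approximation gives 6567/ln(6567) ≈ 6567/8.78981 ≈ 747.11. Relative error (π(x) − x/ln(x)) / π(x) ≈ 11.90%; the approximation is known to undercount slightly (Li(x) is a better estimate).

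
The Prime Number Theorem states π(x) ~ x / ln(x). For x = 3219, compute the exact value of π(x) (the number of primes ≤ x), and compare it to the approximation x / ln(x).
π(3219) = 455;  x/ln(x) ≈ 398.55;  relative error ≈ 12.41%.

Directly count primes up to 3219: π(3219) = 455. The PNT approximation gives 3219/ln(3219) ≈ 3219/8.07683 ≈ 398.55. Relative error (π(x) − x/ln(x)) / π(x) ≈ 12.41%; the approximation is known to undercount slightly (Li(x) is a better estimate).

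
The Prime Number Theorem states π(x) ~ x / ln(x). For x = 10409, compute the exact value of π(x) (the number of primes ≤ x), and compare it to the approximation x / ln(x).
π(10409) = 1274;  x/ln(x) ≈ 1125.25;  relative error ≈ 11.68%.

Directly count primes up to 10409: π(10409) = 1274. The PNT approximation gives 10409/ln(10409) ≈ 10409/9.25043 ≈ 1125.25. Relative error (π(x) − x/ln(x)) / π(x) ≈ 11.68%; the approximation is known to undercount slightly (Li(x) is a better estimate).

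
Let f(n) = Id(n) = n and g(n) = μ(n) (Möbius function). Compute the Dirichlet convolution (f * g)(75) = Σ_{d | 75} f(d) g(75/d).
(Id * μ)(75) = 40

Divisors of 75: [1, 3, 5, 15, 25, 75]. For each d | 75:
  d = 1: Id(1) · μ(75/1) = 1 · 0 = 0
  d = 3: Id(3) · μ(75/3) = 3 · 0 = 0
  d = 5: Id(5) · μ(75/5) = 5 · 1 = 5
  d = 15: Id(15) · μ(75/15) = 15 · -1 = -15
  d = 25: Id(25) · μ(75/25) = 25 · -1 = -25
  d = 75: Id(75) · μ(75/75) = 75 · 1 = 75
Summing: (Id * μ)(75) = 0 + 0 + 5 + -15 + -25 + 75 = 40.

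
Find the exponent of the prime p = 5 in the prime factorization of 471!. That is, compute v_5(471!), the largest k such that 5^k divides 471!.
v_5(471!) = 115

Legendre's formula: v_p(n!) = Σ_{k ≥ 1} ⌊n / p^k⌋. For p = 5, n = 471, the terms are:
  ⌊471/5^1⌋ = ⌊471/5⌋ = 94
  ⌊471/5^2⌋ = ⌊471/25⌋ = 18
  ⌊471/5^3⌋ = ⌊471/125⌋ = 3
(the next term ⌊471/5^4⌋ = 0, terminating the sum). Summing: v_5(471!) = 94 + 18 + 3 = 115.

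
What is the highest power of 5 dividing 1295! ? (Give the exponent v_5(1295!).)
v_5(1295!) = 322

Legendre's formula: v_p(n!) = Σ_{k ≥ 1} ⌊n / p^k⌋. For p = 5, n = 1295, the terms are:
  ⌊1295/5^1⌋ = ⌊1295/5⌋ = 259
  ⌊1295/5^2⌋ = ⌊1295/25⌋ = 51
  ⌊1295/5^3⌋ = ⌊1295/125⌋ = 10
  ⌊1295/5^4⌋ = ⌊1295/625⌋ = 2
(the next term ⌊1295/5^5⌋ = 0, terminating the sum). Summing: v_5(1295!) = 259 + 51 + 10 + 2 = 322.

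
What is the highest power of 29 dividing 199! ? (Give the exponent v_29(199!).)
v_29(199!) = 6

Legendre's formula: v_p(n!) = Σ_{k ≥ 1} ⌊n / p^k⌋. For p = 29, n = 199, the terms are:
  ⌊199/29^1⌋ = ⌊199/29⌋ = 6
(the next term ⌊199/29^2⌋ = 0, terminating the sum). Summing: v_29(199!) = 6 = 6.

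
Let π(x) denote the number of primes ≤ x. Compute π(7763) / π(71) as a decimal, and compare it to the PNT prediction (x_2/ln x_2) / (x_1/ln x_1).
π(7763)/π(71) = 985/20 ≈ 49.2500;  PNT prediction ≈ 52.0338.

π(71) = 20 and π(7763) = 985, so π(7763)/π(71) ≈ 49.2500. The PNT-predicted ratio is (7763/ln(7763)) / (71/ln(71)) ≈ 52.0338. The two agree to within a few percent, as expected.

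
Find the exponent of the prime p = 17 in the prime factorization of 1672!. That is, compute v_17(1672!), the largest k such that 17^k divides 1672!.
v_17(1672!) = 103

Legendre's formula: v_p(n!) = Σ_{k ≥ 1} ⌊n / p^k⌋. For p = 17, n = 1672, the terms are:
  ⌊1672/17^1⌋ = ⌊1672/17⌋ = 98
  ⌊1672/17^2⌋ = ⌊1672/289⌋ = 5
(the next term ⌊1672/17^3⌋ = 0, terminating the sum). Summing: v_17(1672!) = 98 + 5 = 103.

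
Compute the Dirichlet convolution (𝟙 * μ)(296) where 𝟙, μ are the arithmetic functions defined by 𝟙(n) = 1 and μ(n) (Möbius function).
(𝟙 * μ)(296) = 0

Divisors of 296: [1, 2, 4, 8, 37, 74, 148, 296]. For each d | 296:
  d = 1: 𝟙(1) · μ(296/1) = 1 · 0 = 0
  d = 2: 𝟙(2) · μ(296/2) = 1 · 0 = 0
  d = 4: 𝟙(4) · μ(296/4) = 1 · 1 = 1
  d = 8: 𝟙(8) · μ(296/8) = 1 · -1 = -1
  d = 37: 𝟙(37) · μ(296/37) = 1 · 0 = 0
  d = 74: 𝟙(74) · μ(296/74) = 1 · 0 = 0
  d = 148: 𝟙(148) · μ(296/148) = 1 · -1 = -1
  d = 296: 𝟙(296) · μ(296/296) = 1 · 1 = 1
Summing: (𝟙 * μ)(296) = 0 + 0 + 1 + -1 + 0 + 0 + -1 + 1 = 0.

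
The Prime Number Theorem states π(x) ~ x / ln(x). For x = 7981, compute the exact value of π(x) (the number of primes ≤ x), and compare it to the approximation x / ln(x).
π(7981) = 1006;  x/ln(x) ≈ 888.28;  relative error ≈ 11.70%.

Directly count primes up to 7981: π(7981) = 1006. The PNT approximation gives 7981/ln(7981) ≈ 7981/8.98482 ≈ 888.28. Relative error (π(x) − x/ln(x)) / π(x) ≈ 11.70%; the approximation is known to undercount slightly (Li(x) is a better estimate).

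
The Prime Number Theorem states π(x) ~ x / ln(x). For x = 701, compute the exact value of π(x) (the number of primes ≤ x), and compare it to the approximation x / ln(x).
π(701) = 126;  x/ln(x) ≈ 106.98;  relative error ≈ 15.09%.

Directly count primes up to 701: π(701) = 126. The PNT approximation gives 701/ln(701) ≈ 701/6.55251 ≈ 106.98. Relative error (π(x) − x/ln(x)) / π(x) ≈ 15.09%; the approximation is known to undercount slightly (Li(x) is a better estimate).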